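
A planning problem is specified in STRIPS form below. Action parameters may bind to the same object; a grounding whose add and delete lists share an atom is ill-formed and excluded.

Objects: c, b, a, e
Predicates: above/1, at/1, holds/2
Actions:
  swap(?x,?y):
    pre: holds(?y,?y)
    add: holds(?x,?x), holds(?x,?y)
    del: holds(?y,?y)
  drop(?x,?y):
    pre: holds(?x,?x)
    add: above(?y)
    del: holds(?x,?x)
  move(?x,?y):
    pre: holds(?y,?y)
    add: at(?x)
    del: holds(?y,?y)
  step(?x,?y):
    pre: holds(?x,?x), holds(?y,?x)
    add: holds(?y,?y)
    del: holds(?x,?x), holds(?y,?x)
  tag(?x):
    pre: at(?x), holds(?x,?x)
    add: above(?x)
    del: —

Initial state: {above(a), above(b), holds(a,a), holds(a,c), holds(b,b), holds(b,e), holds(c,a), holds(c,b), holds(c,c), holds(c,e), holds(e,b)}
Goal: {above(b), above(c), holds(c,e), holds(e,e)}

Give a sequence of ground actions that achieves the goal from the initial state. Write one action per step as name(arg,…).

swap(e,c); drop(b,c)

1. swap(e,c)  →  {above(a), above(b), holds(a,a), holds(a,c), holds(b,b), holds(b,e), holds(c,a), holds(c,b), holds(c,e), holds(e,b), holds(e,c), holds(e,e)}
2. drop(b,c)  →  {above(a), above(b), above(c), holds(a,a), holds(a,c), holds(b,e), holds(c,a), holds(c,b), holds(c,e), holds(e,b), holds(e,c), holds(e,e)}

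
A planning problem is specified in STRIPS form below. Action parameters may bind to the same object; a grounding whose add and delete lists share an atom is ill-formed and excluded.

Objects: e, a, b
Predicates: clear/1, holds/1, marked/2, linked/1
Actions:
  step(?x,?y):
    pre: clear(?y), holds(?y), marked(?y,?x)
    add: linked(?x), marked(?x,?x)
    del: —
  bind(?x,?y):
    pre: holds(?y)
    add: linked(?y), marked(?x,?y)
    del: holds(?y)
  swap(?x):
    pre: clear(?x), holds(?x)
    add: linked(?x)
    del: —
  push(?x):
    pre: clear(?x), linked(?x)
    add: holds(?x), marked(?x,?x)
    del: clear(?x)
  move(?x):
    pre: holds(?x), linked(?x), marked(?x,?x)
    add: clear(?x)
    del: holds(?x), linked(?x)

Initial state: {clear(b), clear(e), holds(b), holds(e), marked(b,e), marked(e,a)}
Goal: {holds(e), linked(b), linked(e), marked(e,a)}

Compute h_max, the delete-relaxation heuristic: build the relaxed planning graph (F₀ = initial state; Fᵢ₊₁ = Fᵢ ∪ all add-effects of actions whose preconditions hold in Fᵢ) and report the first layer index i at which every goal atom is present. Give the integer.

F0 = init (6 atoms)
F1 = F0 ∪ {linked(a), linked(b), linked(e), marked(a,a), marked(a,b), marked(a,e), marked(b,b), marked(e,b), marked(e,e)}  (15 atoms)
goal ⊆ F1  ⇒  h_max = 1

1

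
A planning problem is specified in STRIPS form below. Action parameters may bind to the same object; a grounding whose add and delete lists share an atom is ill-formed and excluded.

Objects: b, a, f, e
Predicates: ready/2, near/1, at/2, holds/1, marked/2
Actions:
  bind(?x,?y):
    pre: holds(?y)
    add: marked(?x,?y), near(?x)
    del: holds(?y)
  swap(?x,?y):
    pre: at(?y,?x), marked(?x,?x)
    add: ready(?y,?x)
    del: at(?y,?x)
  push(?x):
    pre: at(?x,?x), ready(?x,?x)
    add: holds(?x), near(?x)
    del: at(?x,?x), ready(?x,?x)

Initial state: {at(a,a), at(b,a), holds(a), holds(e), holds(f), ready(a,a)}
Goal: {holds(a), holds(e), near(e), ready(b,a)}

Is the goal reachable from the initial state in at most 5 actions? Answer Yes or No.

1. bind(a,a)  →  {at(a,a), at(b,a), holds(e), holds(f), marked(a,a), near(a), ready(a,a)}
2. bind(e,f)  →  {at(a,a), at(b,a), holds(e), marked(a,a), marked(e,f), near(a), near(e), ready(a,a)}
3. swap(a,b)  →  {at(a,a), holds(e), marked(a,a), marked(e,f), near(a), near(e), ready(a,a), ready(b,a)}
4. push(a)  →  {holds(a), holds(e), marked(a,a), marked(e,f), near(a), near(e), ready(b,a)}
optimal plan length = 4; 4 ≤ 5

Yes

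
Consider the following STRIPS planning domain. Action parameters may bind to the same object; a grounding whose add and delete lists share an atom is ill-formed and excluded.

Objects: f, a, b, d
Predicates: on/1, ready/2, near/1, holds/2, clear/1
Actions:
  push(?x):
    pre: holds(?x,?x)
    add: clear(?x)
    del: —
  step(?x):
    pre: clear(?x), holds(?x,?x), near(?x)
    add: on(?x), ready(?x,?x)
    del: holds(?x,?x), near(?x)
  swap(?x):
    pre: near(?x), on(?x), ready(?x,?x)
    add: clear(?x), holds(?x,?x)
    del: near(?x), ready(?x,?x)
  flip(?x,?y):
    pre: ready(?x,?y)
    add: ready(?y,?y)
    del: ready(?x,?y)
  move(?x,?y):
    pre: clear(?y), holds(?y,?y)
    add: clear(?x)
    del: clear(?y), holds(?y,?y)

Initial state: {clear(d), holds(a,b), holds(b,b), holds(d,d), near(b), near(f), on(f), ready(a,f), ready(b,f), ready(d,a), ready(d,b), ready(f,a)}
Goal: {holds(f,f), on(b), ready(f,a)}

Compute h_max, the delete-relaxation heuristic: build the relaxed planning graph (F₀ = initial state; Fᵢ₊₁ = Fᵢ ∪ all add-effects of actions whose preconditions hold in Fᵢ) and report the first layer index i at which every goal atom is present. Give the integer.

2

F0 = init (12 atoms)
F1 = F0 ∪ {clear(a), clear(b), clear(f), ready(a,a), ready(b,b), ready(f,f)}  (18 atoms)
F2 = F1 ∪ {holds(f,f), on(b)}  (20 atoms)
goal ⊆ F2  ⇒  h_max = 2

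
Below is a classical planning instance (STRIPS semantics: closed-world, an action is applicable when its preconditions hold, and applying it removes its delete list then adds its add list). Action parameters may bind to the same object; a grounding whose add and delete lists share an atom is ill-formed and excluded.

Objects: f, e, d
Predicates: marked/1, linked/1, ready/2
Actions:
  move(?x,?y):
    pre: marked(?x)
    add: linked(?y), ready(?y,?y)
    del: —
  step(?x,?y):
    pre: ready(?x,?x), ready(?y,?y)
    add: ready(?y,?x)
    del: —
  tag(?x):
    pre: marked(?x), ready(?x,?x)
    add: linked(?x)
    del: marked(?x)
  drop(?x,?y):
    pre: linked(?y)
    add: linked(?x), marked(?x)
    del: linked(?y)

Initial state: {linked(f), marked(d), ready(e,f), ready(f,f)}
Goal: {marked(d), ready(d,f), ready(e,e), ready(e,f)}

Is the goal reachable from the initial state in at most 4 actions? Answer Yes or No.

Yes

1. move(d,e)  →  {linked(e), linked(f), marked(d), ready(e,e), ready(e,f), ready(f,f)}
2. move(d,d)  →  {linked(d), linked(e), linked(f), marked(d), ready(d,d), ready(e,e), ready(e,f), ready(f,f)}
3. step(f,d)  →  {linked(d), linked(e), linked(f), marked(d), ready(d,d), ready(d,f), ready(e,e), ready(e,f), ready(f,f)}
optimal plan length = 3; 3 ≤ 4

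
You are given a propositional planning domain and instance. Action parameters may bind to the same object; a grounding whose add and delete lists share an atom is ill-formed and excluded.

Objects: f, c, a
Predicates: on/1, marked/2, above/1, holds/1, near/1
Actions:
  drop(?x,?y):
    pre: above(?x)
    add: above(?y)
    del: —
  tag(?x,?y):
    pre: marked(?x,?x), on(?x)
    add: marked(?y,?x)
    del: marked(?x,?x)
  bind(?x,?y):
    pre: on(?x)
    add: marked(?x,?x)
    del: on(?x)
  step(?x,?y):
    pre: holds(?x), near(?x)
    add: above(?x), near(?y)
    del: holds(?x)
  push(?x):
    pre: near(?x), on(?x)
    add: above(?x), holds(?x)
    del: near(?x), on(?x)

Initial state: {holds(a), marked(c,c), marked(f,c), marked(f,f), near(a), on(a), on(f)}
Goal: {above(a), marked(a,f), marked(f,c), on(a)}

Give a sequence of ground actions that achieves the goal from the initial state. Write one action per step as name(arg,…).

tag(f,a); step(a,f)

1. tag(f,a)  →  {holds(a), marked(a,f), marked(c,c), marked(f,c), near(a), on(a), on(f)}
2. step(a,f)  →  {above(a), marked(a,f), marked(c,c), marked(f,c), near(a), near(f), on(a), on(f)}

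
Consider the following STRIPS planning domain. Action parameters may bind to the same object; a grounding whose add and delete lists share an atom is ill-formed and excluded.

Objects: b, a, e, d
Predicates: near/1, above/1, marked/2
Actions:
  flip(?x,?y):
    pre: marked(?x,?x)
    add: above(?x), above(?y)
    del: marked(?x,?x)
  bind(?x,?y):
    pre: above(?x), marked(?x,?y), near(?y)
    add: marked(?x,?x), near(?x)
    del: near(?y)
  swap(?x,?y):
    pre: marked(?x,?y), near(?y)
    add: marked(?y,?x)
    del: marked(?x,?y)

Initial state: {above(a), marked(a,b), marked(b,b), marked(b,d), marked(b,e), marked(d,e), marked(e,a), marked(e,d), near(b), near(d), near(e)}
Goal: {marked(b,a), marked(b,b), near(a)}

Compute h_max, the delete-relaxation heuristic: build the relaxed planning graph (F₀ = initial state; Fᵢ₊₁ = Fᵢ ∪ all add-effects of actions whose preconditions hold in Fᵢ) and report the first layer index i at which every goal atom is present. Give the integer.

1

F0 = init (11 atoms)
F1 = F0 ∪ {above(b), above(d), above(e), marked(a,a), marked(b,a), marked(d,b), marked(e,b), near(a)}  (19 atoms)
goal ⊆ F1  ⇒  h_max = 1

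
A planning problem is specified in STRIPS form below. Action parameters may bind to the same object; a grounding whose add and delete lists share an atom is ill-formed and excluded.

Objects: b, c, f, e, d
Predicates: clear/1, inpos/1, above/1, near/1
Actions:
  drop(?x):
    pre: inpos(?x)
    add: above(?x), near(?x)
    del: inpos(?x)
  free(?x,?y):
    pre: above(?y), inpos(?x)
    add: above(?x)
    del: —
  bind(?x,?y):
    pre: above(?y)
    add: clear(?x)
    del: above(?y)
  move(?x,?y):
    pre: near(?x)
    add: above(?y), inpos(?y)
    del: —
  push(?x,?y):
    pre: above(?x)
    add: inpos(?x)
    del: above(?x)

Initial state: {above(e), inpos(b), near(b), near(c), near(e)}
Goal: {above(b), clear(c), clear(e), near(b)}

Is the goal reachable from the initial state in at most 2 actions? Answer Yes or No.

1. drop(b)  →  {above(b), above(e), near(b), near(c), near(e)}
2. bind(c,b)  →  {above(e), clear(c), near(b), near(c), near(e)}
3. bind(e,e)  →  {clear(c), clear(e), near(b), near(c), near(e)}
4. move(b,b)  →  {above(b), clear(c), clear(e), inpos(b), near(b), near(c), near(e)}
optimal plan length = 4; 4 > 2

No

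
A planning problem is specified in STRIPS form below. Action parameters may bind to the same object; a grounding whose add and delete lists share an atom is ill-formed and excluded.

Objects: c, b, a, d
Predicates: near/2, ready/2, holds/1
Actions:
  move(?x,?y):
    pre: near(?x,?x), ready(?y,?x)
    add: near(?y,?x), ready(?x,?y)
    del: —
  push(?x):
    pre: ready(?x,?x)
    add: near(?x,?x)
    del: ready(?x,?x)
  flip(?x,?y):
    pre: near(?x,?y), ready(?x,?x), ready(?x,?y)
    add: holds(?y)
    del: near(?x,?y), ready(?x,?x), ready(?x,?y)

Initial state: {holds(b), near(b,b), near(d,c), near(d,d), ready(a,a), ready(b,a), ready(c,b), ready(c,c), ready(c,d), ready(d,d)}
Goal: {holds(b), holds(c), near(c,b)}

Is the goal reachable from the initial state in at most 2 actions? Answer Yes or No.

No

1. move(b,c)  →  {holds(b), near(b,b), near(c,b), near(d,c), near(d,d), ready(a,a), ready(b,a), ready(b,c), ready(c,b), ready(c,c), ready(c,d), ready(d,d)}
2. move(d,c)  →  {holds(b), near(b,b), near(c,b), near(c,d), near(d,c), near(d,d), ready(a,a), ready(b,a), ready(b,c), ready(c,b), ready(c,c), ready(c,d), ready(d,c), ready(d,d)}
3. flip(d,c)  →  {holds(b), holds(c), near(b,b), near(c,b), near(c,d), near(d,d), ready(a,a), ready(b,a), ready(b,c), ready(c,b), ready(c,c), ready(c,d)}
optimal plan length = 3; 3 > 2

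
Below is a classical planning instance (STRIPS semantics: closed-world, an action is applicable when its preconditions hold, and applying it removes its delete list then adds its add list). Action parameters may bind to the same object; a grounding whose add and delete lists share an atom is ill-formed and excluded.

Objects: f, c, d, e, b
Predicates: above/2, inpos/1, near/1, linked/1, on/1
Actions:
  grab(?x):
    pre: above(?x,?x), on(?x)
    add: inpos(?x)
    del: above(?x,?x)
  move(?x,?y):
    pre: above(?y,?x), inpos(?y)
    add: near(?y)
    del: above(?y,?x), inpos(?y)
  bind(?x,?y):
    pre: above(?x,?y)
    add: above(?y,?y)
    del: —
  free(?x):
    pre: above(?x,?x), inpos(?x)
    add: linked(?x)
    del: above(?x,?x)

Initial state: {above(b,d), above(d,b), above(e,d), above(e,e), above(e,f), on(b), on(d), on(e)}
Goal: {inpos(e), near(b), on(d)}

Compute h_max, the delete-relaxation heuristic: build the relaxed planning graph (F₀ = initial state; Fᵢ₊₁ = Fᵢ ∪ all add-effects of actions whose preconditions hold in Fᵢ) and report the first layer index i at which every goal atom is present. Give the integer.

F0 = init (8 atoms)
F1 = F0 ∪ {above(b,b), above(d,d), above(f,f), inpos(e)}  (12 atoms)
F2 = F1 ∪ {inpos(b), inpos(d), linked(e), near(e)}  (16 atoms)
F3 = F2 ∪ {linked(b), linked(d), near(b), near(d)}  (20 atoms)
goal ⊆ F3  ⇒  h_max = 3

3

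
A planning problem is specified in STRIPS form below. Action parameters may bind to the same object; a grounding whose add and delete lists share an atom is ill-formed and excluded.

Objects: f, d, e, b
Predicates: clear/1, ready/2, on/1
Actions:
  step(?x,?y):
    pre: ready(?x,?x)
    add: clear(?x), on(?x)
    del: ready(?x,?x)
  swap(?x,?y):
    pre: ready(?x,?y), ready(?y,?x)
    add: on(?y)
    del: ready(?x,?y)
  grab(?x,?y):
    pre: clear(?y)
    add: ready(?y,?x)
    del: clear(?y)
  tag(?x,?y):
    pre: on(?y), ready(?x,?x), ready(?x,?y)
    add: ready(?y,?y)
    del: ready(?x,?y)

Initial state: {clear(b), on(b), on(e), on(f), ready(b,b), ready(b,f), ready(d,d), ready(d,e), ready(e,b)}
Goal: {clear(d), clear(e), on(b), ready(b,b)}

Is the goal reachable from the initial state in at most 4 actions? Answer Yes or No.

1. tag(d,e)  →  {clear(b), on(b), on(e), on(f), ready(b,b), ready(b,f), ready(d,d), ready(e,b), ready(e,e)}
2. step(d,f)  →  {clear(b), clear(d), on(b), on(d), on(e), on(f), ready(b,b), ready(b,f), ready(e,b), ready(e,e)}
3. step(e,f)  →  {clear(b), clear(d), clear(e), on(b), on(d), on(e), on(f), ready(b,b), ready(b,f), ready(e,b)}
optimal plan length = 3; 3 ≤ 4

Yes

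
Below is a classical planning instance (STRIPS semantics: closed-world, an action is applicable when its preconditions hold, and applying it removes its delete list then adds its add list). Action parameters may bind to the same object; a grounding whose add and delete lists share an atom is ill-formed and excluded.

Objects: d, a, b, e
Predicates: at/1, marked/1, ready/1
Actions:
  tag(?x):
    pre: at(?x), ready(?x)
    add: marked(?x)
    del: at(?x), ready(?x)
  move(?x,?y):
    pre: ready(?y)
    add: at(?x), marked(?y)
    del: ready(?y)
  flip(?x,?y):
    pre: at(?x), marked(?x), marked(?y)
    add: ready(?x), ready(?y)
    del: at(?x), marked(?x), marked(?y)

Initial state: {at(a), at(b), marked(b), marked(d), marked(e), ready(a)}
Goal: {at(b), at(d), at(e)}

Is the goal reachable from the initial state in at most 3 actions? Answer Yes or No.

1. move(d,a)  →  {at(a), at(b), at(d), marked(a), marked(b), marked(d), marked(e)}
2. flip(a,d)  →  {at(b), at(d), marked(b), marked(e), ready(a), ready(d)}
3. move(e,d)  →  {at(b), at(d), at(e), marked(b), marked(d), marked(e), ready(a)}
optimal plan length = 3; 3 ≤ 3

Yes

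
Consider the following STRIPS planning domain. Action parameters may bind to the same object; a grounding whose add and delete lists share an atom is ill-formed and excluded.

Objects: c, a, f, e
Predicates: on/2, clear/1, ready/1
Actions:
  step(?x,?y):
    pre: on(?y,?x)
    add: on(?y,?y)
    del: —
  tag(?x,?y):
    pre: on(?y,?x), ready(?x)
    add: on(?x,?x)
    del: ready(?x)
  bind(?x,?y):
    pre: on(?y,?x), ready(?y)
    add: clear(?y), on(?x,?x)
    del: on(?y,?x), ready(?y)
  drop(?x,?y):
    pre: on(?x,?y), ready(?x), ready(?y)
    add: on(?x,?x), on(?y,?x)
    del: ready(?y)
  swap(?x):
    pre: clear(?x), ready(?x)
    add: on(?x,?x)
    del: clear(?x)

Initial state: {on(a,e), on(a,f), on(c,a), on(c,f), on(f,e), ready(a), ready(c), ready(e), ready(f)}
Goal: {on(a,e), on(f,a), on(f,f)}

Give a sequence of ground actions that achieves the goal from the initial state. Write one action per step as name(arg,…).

step(e,f); drop(a,f)

1. step(e,f)  →  {on(a,e), on(a,f), on(c,a), on(c,f), on(f,e), on(f,f), ready(a), ready(c), ready(e), ready(f)}
2. drop(a,f)  →  {on(a,a), on(a,e), on(a,f), on(c,a), on(c,f), on(f,a), on(f,e), on(f,f), ready(a), ready(c), ready(e)}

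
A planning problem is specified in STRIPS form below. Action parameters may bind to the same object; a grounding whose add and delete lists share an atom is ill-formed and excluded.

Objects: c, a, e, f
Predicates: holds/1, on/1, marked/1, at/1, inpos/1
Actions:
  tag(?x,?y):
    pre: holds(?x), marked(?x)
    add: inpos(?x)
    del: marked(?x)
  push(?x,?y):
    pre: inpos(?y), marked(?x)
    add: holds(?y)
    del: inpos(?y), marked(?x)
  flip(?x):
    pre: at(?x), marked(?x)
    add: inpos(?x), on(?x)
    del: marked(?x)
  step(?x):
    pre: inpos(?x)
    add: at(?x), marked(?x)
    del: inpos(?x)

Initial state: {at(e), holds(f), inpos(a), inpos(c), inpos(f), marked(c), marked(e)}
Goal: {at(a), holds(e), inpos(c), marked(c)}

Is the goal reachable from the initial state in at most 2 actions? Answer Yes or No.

1. flip(e)  →  {at(e), holds(f), inpos(a), inpos(c), inpos(e), inpos(f), marked(c), on(e)}
2. step(a)  →  {at(a), at(e), holds(f), inpos(c), inpos(e), inpos(f), marked(a), marked(c), on(e)}
3. push(a,e)  →  {at(a), at(e), holds(e), holds(f), inpos(c), inpos(f), marked(c), on(e)}
optimal plan length = 3; 3 > 2

No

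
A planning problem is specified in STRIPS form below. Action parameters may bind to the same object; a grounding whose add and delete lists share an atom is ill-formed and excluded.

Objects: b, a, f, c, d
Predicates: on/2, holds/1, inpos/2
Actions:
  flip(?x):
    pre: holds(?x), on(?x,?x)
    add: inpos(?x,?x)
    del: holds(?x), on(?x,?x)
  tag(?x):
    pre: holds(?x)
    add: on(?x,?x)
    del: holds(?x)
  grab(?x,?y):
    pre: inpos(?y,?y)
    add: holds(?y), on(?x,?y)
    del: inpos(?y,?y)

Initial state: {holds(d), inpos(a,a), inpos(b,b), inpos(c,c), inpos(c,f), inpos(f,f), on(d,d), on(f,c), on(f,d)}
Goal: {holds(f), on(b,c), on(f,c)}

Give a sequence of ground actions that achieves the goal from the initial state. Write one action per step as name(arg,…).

grab(b,f); grab(b,c)

1. grab(b,f)  →  {holds(d), holds(f), inpos(a,a), inpos(b,b), inpos(c,c), inpos(c,f), on(b,f), on(d,d), on(f,c), on(f,d)}
2. grab(b,c)  →  {holds(c), holds(d), holds(f), inpos(a,a), inpos(b,b), inpos(c,f), on(b,c), on(b,f), on(d,d), on(f,c), on(f,d)}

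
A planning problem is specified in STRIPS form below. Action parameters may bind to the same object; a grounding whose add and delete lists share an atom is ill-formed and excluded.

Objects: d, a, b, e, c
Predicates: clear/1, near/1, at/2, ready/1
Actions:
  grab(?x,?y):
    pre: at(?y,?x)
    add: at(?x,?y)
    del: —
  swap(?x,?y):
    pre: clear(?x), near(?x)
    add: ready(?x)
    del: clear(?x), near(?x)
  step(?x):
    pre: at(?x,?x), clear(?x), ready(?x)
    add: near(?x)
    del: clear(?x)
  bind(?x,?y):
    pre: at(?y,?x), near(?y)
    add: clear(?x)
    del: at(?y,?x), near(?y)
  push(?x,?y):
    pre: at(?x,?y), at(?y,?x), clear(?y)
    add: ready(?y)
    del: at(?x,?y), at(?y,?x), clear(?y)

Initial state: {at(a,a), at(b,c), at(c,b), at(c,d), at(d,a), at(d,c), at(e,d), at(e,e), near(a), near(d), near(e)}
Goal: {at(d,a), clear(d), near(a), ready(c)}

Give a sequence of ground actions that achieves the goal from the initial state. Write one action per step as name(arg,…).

bind(d,e); bind(c,d); push(b,c)

1. bind(d,e)  →  {at(a,a), at(b,c), at(c,b), at(c,d), at(d,a), at(d,c), at(e,e), clear(d), near(a), near(d)}
2. bind(c,d)  →  {at(a,a), at(b,c), at(c,b), at(c,d), at(d,a), at(e,e), clear(c), clear(d), near(a)}
3. push(b,c)  →  {at(a,a), at(c,d), at(d,a), at(e,e), clear(d), near(a), ready(c)}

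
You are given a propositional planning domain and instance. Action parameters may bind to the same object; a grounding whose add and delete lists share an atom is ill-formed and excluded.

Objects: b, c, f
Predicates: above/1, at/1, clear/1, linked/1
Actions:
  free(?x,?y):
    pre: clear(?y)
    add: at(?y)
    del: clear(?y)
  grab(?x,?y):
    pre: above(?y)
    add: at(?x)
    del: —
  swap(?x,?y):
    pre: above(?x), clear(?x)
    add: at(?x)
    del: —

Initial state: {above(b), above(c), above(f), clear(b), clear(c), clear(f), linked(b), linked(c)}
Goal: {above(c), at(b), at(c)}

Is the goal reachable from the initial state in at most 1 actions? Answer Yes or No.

1. free(b,b)  →  {above(b), above(c), above(f), at(b), clear(c), clear(f), linked(b), linked(c)}
2. free(b,c)  →  {above(b), above(c), above(f), at(b), at(c), clear(f), linked(b), linked(c)}
optimal plan length = 2; 2 > 1

No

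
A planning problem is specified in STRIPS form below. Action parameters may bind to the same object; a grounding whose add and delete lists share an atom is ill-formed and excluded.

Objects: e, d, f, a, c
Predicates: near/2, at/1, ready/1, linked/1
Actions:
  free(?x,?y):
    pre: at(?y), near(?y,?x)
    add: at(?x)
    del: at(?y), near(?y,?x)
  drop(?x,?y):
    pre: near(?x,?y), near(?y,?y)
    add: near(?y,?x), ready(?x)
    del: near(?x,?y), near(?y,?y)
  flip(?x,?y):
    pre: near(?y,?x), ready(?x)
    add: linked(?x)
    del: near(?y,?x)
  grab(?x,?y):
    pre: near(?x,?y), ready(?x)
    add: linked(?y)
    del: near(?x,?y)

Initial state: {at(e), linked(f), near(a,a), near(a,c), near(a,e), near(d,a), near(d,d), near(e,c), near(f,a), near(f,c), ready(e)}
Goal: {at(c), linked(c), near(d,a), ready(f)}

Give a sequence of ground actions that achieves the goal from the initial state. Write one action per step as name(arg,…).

1. free(c,e)  →  {at(c), linked(f), near(a,a), near(a,c), near(a,e), near(d,a), near(d,d), near(f,a), near(f,c), ready(e)}
2. drop(f,a)  →  {at(c), linked(f), near(a,c), near(a,e), near(a,f), near(d,a), near(d,d), near(f,c), ready(e), ready(f)}
3. grab(f,c)  →  {at(c), linked(c), linked(f), near(a,c), near(a,e), near(a,f), near(d,a), near(d,d), ready(e), ready(f)}

free(c,e); drop(f,a); grab(f,c)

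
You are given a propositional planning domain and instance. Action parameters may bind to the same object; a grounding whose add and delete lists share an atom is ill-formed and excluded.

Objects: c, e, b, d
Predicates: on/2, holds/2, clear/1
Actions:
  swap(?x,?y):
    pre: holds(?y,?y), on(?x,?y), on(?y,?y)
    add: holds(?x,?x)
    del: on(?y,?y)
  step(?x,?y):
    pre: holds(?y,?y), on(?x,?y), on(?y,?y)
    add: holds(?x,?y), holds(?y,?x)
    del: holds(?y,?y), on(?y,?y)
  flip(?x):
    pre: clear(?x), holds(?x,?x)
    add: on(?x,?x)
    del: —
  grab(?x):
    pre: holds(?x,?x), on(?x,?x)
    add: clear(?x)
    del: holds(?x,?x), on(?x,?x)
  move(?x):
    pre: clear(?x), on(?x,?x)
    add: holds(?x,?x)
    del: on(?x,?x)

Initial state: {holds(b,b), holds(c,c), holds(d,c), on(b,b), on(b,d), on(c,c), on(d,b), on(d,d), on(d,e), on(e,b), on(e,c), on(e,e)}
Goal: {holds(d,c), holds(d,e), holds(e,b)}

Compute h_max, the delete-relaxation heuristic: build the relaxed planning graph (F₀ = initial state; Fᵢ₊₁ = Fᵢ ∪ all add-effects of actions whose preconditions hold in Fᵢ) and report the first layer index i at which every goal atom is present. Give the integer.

2

F0 = init (12 atoms)
F1 = F0 ∪ {clear(b), clear(c), holds(b,d), holds(b,e), holds(c,e), holds(d,b), holds(d,d), holds(e,b), holds(e,c), holds(e,e)}  (22 atoms)
F2 = F1 ∪ {clear(d), clear(e), holds(d,e), holds(e,d)}  (26 atoms)
goal ⊆ F2  ⇒  h_max = 2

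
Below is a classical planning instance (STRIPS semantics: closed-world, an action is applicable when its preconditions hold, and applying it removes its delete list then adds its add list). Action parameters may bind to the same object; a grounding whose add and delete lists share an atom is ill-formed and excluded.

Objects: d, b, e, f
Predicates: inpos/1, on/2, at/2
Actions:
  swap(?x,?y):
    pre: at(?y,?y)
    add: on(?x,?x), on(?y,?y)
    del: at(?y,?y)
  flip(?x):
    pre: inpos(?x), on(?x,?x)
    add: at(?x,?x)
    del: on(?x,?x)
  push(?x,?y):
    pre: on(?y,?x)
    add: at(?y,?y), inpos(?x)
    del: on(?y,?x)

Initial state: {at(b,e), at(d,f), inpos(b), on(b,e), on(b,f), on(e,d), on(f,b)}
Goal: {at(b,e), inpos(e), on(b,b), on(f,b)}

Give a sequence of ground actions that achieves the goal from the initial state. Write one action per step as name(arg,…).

push(e,b); swap(d,b)

1. push(e,b)  →  {at(b,b), at(b,e), at(d,f), inpos(b), inpos(e), on(b,f), on(e,d), on(f,b)}
2. swap(d,b)  →  {at(b,e), at(d,f), inpos(b), inpos(e), on(b,b), on(b,f), on(d,d), on(e,d), on(f,b)}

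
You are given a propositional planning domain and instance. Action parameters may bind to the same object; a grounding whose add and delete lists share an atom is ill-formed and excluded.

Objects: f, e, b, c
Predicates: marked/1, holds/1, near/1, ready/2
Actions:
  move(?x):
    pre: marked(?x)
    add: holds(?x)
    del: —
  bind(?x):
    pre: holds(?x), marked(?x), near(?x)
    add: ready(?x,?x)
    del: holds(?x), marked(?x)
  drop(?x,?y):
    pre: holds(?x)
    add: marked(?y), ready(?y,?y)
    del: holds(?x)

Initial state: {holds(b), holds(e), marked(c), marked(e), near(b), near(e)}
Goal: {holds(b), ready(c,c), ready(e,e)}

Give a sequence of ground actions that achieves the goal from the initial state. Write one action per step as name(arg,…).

move(c); bind(e); drop(c,c)

1. move(c)  →  {holds(b), holds(c), holds(e), marked(c), marked(e), near(b), near(e)}
2. bind(e)  →  {holds(b), holds(c), marked(c), near(b), near(e), ready(e,e)}
3. drop(c,c)  →  {holds(b), marked(c), near(b), near(e), ready(c,c), ready(e,e)}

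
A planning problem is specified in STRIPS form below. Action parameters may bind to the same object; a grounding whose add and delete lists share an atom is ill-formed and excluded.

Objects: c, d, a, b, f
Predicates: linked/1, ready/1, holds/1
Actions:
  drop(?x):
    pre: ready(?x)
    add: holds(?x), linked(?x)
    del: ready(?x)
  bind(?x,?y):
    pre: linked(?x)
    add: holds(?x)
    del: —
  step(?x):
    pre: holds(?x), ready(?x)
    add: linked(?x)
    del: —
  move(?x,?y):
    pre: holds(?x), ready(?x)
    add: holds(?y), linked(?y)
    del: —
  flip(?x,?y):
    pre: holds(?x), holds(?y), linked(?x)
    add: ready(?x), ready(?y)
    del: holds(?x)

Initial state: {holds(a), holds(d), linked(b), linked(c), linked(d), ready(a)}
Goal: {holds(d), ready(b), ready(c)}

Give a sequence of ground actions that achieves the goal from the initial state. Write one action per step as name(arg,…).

1. bind(c,c)  →  {holds(a), holds(c), holds(d), linked(b), linked(c), linked(d), ready(a)}
2. bind(b,c)  →  {holds(a), holds(b), holds(c), holds(d), linked(b), linked(c), linked(d), ready(a)}
3. flip(c,b)  →  {holds(a), holds(b), holds(d), linked(b), linked(c), linked(d), ready(a), ready(b), ready(c)}

bind(c,c); bind(b,c); flip(c,b)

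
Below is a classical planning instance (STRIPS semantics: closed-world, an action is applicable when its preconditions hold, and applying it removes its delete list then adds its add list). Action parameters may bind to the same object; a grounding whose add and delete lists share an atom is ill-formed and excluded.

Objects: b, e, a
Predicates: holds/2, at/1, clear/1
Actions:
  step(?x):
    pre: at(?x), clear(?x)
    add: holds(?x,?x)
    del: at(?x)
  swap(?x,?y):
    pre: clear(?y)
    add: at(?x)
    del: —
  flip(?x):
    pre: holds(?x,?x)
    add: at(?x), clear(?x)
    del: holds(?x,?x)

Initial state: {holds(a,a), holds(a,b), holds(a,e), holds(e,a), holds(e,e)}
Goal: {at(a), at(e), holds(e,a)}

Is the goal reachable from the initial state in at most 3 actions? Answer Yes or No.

Yes

1. flip(e)  →  {at(e), clear(e), holds(a,a), holds(a,b), holds(a,e), holds(e,a)}
2. swap(a,e)  →  {at(a), at(e), clear(e), holds(a,a), holds(a,b), holds(a,e), holds(e,a)}
optimal plan length = 2; 2 ≤ 3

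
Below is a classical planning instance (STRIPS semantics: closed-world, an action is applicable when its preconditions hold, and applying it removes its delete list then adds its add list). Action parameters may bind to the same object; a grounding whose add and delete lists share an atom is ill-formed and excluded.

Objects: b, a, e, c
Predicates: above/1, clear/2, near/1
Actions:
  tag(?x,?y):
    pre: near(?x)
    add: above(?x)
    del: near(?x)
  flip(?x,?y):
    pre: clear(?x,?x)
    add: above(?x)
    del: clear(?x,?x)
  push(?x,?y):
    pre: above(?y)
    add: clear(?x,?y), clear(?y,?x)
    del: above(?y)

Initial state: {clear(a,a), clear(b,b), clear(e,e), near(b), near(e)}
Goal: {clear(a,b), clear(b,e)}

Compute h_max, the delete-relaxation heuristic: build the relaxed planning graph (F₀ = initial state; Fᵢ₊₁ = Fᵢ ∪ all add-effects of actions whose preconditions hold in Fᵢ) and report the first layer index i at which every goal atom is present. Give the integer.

F0 = init (5 atoms)
F1 = F0 ∪ {above(a), above(b), above(e)}  (8 atoms)
F2 = F1 ∪ {clear(a,b), clear(a,c), clear(a,e), clear(b,a), clear(b,c), clear(b,e), clear(c,a), clear(c,b), clear(c,e), clear(e,a), clear(e,b), clear(e,c)}  (20 atoms)
goal ⊆ F2  ⇒  h_max = 2

2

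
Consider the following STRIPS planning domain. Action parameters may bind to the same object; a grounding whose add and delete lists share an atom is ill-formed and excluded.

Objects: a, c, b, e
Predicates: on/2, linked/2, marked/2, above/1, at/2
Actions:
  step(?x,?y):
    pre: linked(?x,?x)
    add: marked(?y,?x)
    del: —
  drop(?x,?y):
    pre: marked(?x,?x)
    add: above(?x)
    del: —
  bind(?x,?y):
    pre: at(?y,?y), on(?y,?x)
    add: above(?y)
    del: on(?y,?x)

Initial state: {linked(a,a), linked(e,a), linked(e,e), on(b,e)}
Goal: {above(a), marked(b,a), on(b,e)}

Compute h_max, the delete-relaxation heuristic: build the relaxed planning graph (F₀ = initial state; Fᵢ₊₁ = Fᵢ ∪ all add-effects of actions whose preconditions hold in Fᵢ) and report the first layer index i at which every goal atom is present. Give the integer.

2

F0 = init (4 atoms)
F1 = F0 ∪ {marked(a,a), marked(a,e), marked(b,a), marked(b,e), marked(c,a), marked(c,e), marked(e,a), marked(e,e)}  (12 atoms)
F2 = F1 ∪ {above(a), above(e)}  (14 atoms)
goal ⊆ F2  ⇒  h_max = 2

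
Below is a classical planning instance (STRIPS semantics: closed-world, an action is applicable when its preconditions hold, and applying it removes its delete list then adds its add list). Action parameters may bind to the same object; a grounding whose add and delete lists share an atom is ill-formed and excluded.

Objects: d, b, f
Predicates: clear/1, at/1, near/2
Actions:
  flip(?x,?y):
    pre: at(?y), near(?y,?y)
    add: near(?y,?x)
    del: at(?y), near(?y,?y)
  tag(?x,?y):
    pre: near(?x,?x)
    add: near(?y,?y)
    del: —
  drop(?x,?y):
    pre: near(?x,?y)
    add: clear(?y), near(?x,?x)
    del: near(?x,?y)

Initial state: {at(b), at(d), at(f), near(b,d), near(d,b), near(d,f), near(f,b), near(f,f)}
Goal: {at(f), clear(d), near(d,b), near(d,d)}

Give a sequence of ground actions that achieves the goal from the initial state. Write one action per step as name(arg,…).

tag(f,d); drop(b,d)

1. tag(f,d)  →  {at(b), at(d), at(f), near(b,d), near(d,b), near(d,d), near(d,f), near(f,b), near(f,f)}
2. drop(b,d)  →  {at(b), at(d), at(f), clear(d), near(b,b), near(d,b), near(d,d), near(d,f), near(f,b), near(f,f)}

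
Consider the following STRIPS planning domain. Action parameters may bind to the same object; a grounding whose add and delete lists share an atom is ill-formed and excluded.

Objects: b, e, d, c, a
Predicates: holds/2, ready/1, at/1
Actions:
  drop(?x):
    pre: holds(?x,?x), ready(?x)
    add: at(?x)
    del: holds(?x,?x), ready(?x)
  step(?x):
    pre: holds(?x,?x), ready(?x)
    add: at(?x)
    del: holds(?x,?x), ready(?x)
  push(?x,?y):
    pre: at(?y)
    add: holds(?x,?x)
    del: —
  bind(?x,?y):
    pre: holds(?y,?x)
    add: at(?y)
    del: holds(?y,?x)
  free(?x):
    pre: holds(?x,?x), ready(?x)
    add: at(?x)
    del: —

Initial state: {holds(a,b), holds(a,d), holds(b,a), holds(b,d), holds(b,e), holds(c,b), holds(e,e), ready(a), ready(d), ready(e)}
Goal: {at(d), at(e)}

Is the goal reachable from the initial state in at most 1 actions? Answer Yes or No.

1. drop(e)  →  {at(e), holds(a,b), holds(a,d), holds(b,a), holds(b,d), holds(b,e), holds(c,b), ready(a), ready(d)}
2. push(d,e)  →  {at(e), holds(a,b), holds(a,d), holds(b,a), holds(b,d), holds(b,e), holds(c,b), holds(d,d), ready(a), ready(d)}
3. drop(d)  →  {at(d), at(e), holds(a,b), holds(a,d), holds(b,a), holds(b,d), holds(b,e), holds(c,b), ready(a)}
optimal plan length = 3; 3 > 1

No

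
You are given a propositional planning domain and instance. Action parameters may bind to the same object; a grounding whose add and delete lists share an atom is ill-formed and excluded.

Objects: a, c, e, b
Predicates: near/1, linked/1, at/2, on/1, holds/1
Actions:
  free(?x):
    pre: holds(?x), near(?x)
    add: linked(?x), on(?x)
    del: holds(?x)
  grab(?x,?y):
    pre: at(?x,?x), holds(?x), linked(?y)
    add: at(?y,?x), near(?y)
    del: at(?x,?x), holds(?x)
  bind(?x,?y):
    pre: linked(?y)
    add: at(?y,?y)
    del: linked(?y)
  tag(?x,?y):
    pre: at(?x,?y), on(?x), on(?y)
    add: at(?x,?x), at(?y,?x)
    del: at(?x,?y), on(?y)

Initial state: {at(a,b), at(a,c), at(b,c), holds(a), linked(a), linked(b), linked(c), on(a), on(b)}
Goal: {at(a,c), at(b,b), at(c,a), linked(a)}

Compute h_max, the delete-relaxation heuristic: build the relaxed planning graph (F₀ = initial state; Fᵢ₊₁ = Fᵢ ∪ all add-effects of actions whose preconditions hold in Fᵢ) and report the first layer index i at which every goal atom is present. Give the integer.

2

F0 = init (9 atoms)
F1 = F0 ∪ {at(a,a), at(b,a), at(b,b), at(c,c)}  (13 atoms)
F2 = F1 ∪ {at(c,a), near(b), near(c)}  (16 atoms)
goal ⊆ F2  ⇒  h_max = 2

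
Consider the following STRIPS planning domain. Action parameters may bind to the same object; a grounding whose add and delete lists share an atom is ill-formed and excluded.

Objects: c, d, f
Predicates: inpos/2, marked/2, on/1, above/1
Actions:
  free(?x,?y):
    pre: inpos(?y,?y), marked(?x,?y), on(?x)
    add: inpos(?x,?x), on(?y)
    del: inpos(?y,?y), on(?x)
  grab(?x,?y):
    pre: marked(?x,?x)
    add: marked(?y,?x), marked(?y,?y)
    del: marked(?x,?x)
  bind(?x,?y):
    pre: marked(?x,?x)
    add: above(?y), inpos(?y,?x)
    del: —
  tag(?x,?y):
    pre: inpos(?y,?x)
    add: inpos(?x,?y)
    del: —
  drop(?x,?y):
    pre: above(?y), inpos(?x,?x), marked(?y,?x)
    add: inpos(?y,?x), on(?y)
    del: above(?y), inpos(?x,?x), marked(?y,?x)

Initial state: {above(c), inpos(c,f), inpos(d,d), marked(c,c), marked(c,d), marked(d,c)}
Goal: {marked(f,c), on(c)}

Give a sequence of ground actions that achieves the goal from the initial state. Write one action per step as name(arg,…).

grab(c,f); drop(d,c)

1. grab(c,f)  →  {above(c), inpos(c,f), inpos(d,d), marked(c,d), marked(d,c), marked(f,c), marked(f,f)}
2. drop(d,c)  →  {inpos(c,d), inpos(c,f), marked(d,c), marked(f,c), marked(f,f), on(c)}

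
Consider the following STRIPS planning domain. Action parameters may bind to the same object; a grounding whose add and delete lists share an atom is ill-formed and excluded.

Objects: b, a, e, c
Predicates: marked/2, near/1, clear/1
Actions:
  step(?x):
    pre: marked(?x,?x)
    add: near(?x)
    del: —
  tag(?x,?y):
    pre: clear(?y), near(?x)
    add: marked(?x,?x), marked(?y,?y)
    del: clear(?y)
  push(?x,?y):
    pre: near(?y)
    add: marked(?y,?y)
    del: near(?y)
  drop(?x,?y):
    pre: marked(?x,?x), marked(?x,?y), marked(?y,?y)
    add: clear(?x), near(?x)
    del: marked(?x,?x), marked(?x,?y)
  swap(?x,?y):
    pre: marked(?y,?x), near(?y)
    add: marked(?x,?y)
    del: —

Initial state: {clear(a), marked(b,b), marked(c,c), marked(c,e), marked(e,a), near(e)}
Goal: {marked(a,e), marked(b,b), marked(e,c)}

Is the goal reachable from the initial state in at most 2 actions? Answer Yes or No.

1. step(c)  →  {clear(a), marked(b,b), marked(c,c), marked(c,e), marked(e,a), near(c), near(e)}
2. swap(a,e)  →  {clear(a), marked(a,e), marked(b,b), marked(c,c), marked(c,e), marked(e,a), near(c), near(e)}
3. swap(e,c)  →  {clear(a), marked(a,e), marked(b,b), marked(c,c), marked(c,e), marked(e,a), marked(e,c), near(c), near(e)}
optimal plan length = 3; 3 > 2

No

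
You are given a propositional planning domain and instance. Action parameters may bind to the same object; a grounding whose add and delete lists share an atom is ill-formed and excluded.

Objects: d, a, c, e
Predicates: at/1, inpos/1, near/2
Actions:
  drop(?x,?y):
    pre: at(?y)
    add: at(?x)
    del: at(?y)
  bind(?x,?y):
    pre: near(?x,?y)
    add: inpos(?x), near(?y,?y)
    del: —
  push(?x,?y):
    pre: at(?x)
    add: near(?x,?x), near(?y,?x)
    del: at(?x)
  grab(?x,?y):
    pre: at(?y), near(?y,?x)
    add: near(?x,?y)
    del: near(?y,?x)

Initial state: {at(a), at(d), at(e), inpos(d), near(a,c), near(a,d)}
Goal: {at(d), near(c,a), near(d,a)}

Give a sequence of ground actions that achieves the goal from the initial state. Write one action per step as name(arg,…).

1. grab(d,a)  →  {at(a), at(d), at(e), inpos(d), near(a,c), near(d,a)}
2. push(a,c)  →  {at(d), at(e), inpos(d), near(a,a), near(a,c), near(c,a), near(d,a)}

grab(d,a); push(a,c)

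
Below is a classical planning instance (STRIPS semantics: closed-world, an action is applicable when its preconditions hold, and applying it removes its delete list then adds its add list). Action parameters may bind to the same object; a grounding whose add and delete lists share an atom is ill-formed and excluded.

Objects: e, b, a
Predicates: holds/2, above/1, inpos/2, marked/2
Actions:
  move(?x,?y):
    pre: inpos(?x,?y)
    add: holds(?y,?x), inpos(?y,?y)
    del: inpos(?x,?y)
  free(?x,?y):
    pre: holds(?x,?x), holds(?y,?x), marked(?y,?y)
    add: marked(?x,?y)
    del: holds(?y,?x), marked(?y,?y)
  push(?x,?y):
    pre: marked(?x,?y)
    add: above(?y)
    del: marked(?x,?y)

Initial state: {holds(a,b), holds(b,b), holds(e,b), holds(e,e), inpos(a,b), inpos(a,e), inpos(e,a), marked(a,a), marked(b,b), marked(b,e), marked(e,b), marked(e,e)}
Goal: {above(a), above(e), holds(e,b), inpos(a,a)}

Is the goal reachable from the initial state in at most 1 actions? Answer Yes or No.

1. move(e,a)  →  {holds(a,b), holds(a,e), holds(b,b), holds(e,b), holds(e,e), inpos(a,a), inpos(a,b), inpos(a,e), marked(a,a), marked(b,b), marked(b,e), marked(e,b), marked(e,e)}
2. push(e,e)  →  {above(e), holds(a,b), holds(a,e), holds(b,b), holds(e,b), holds(e,e), inpos(a,a), inpos(a,b), inpos(a,e), marked(a,a), marked(b,b), marked(b,e), marked(e,b)}
3. push(a,a)  →  {above(a), above(e), holds(a,b), holds(a,e), holds(b,b), holds(e,b), holds(e,e), inpos(a,a), inpos(a,b), inpos(a,e), marked(b,b), marked(b,e), marked(e,b)}
optimal plan length = 3; 3 > 1

No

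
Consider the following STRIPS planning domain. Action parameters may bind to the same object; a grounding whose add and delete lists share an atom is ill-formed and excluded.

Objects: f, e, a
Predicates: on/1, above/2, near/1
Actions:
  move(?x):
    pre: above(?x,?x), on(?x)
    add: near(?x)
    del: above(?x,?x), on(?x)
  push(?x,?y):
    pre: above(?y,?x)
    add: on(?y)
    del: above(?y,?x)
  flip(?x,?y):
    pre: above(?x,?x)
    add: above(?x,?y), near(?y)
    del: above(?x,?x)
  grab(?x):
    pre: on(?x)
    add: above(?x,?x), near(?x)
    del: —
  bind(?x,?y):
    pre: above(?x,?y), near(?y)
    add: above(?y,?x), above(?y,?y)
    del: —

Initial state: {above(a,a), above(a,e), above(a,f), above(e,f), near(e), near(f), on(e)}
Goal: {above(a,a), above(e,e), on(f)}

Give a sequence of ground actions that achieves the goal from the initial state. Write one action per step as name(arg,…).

1. grab(e)  →  {above(a,a), above(a,e), above(a,f), above(e,e), above(e,f), near(e), near(f), on(e)}
2. bind(e,f)  →  {above(a,a), above(a,e), above(a,f), above(e,e), above(e,f), above(f,e), above(f,f), near(e), near(f), on(e)}
3. push(f,f)  →  {above(a,a), above(a,e), above(a,f), above(e,e), above(e,f), above(f,e), near(e), near(f), on(e), on(f)}

grab(e); bind(e,f); push(f,f)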